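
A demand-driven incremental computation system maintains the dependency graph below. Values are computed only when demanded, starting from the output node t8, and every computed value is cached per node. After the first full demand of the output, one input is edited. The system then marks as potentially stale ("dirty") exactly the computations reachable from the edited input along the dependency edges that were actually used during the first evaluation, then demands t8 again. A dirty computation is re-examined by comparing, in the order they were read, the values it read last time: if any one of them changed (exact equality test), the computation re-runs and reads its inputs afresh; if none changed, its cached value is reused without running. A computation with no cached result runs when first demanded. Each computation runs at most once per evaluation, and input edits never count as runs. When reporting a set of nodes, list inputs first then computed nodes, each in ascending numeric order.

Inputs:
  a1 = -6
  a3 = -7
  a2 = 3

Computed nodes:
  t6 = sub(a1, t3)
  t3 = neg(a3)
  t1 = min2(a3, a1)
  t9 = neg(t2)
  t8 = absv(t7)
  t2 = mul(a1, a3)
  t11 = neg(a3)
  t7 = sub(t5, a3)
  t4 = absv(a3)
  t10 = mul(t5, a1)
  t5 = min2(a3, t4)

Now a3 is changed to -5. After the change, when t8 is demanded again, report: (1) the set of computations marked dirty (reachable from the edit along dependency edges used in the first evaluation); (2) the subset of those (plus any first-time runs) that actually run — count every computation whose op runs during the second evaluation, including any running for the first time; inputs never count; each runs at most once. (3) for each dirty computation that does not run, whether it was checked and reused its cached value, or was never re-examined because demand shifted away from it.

First evaluation (everything demanded from the output):
  t4 = absv(-7) = 7
  t5 = min2(-7, 7) = -7
  t7 = sub(-7, -7) = 0
  t8 = absv(0) = 0

Propagation after the edit:
  t4: runs — a3 -7->-5; result 5.
  t5: runs — a3 -7->-5; t4 7->5; result -5.
  t7: runs — t5 -7->-5; a3 -7->-5; result 0 (same value as before).
  t8: checked — values it read are unchanged (t7 unchanged); reused cached 0 without running.

Key observation: the change is absorbed at t7 — it re-runs but produces the same value, and the output's value is unchanged.

Marked dirty: t4, t5, t7, t8.
Computations that run: t4, t5, t7 — 3 in total.
Checked but reused from cache: t8.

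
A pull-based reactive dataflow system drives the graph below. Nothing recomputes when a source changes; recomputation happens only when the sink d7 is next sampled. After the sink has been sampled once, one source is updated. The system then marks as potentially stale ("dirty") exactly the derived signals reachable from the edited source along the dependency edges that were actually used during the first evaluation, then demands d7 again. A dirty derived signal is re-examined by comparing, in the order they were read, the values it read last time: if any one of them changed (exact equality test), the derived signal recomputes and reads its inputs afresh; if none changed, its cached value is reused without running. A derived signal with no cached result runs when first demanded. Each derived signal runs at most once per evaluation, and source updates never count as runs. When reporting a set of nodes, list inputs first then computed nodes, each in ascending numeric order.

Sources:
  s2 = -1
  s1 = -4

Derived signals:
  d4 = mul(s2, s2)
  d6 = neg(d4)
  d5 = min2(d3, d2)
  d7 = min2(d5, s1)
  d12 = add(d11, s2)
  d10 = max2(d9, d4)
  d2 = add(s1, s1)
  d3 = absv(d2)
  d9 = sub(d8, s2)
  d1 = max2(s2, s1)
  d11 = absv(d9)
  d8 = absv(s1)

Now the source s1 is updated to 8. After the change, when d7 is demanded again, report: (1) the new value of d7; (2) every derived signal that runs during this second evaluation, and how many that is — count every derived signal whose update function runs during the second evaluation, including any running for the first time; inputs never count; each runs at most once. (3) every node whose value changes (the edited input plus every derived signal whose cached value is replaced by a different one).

New value of d7: 8.
Derived signals that run: d2, d3, d5, d7 — 4 in total.
Values that change: s1, d2, d3, d5, d7.

First evaluation (everything demanded from the output):
  d2 = add(-4, -4) = -8
  d3 = absv(-8) = 8
  d5 = min2(8, -8) = -8
  d7 = min2(-8, -4) = -8

Propagation after the edit:
  d2: runs — s1 -4->8; s1 -4->8; result 16.
  d3: runs — d2 -8->16; result 16.
  d5: runs — d3 8->16; d2 -8->16; result 16.
  d7: runs — d5 -8->16; s1 -4->8; result 8.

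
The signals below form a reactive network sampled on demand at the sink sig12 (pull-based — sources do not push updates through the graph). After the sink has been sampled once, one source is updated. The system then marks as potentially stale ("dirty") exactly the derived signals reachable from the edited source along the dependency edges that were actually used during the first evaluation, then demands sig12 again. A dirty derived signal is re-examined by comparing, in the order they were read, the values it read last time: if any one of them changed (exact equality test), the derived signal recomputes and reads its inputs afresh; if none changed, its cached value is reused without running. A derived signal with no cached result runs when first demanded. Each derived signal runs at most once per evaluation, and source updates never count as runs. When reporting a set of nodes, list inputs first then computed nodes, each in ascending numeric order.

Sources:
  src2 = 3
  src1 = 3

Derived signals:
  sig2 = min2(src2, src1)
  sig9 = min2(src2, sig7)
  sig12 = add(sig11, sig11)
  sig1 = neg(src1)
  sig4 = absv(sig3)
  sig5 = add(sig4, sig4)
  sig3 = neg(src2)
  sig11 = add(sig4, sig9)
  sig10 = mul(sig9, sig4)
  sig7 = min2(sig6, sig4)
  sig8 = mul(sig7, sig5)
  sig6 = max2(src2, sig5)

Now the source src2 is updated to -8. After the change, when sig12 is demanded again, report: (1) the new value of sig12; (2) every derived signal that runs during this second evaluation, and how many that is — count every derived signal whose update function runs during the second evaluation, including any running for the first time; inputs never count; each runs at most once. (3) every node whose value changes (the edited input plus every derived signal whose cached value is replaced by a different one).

Initial pass — values computed on the first demand:
  sig3 = neg(3) = -3
  sig4 = absv(-3) = 3
  sig5 = add(3, 3) = 6
  sig6 = max2(3, 6) = 6
  sig7 = min2(6, 3) = 3
  sig9 = min2(3, 3) = 3
  sig11 = add(3, 3) = 6
  sig12 = add(6, 6) = 12

Second demand — change propagation:
  sig3: re-runs because src2 3->-8; new result 8.
  sig4: re-runs because sig3 -3->8; new result 8.
  sig5: re-runs because sig4 3->8; sig4 3->8; new result 16.
  sig6: re-runs because src2 3->-8; sig5 6->16; new result 16.
  sig7: re-runs because sig6 6->16; sig4 3->8; new result 8.
  sig9: re-runs because src2 3->-8; sig7 3->8; new result -8.
  sig11: re-runs because sig4 3->8; sig9 3->-8; new result 0.
  sig12: re-runs because sig11 6->0; sig11 6->0; new result 0.

sig12 now evaluates to 0.
Run set: sig3, sig4, sig5, sig6, sig7, sig9, sig11, sig12 (8 run).
Changed values: src2, sig3, sig4, sig5, sig6, sig7, sig9, sig11, sig12.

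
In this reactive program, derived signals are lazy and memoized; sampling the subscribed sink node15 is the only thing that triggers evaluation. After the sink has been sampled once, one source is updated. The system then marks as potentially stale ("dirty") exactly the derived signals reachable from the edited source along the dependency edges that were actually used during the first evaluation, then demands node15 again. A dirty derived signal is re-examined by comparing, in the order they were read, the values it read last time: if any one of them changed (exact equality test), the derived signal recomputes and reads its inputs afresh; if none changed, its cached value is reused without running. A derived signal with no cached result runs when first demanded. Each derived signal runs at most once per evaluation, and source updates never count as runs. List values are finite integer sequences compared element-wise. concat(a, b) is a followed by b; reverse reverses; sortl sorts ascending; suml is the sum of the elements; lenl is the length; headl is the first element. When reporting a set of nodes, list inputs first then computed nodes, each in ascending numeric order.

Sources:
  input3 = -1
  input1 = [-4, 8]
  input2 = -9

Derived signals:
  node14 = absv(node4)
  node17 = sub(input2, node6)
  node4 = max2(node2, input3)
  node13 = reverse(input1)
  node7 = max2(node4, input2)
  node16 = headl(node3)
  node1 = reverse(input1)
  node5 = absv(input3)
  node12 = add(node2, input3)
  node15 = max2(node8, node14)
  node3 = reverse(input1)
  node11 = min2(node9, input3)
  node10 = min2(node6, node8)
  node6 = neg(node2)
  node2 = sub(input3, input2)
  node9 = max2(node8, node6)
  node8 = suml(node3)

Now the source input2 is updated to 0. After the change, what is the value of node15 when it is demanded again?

First demand of the output computes:
  node2 = sub(-1, -9) = 8
  node3 = reverse([-4, 8]) = [8, -4]
  node4 = max2(8, -1) = 8
  node8 = suml([8, -4]) = 4
  node14 = absv(8) = 8
  node15 = max2(4, 8) = 8

After the edit, cleaning proceeds:
  node2: a read changed (input2 -9->0) — executes, giving -1.
  node4: a read changed (node2 8->-1) — executes, giving -1.
  node14: a read changed (node4 8->-1) — executes, giving 1.
  node15: a read changed (node14 8->1) — executes, giving 4.

Demanding node15 again yields 4.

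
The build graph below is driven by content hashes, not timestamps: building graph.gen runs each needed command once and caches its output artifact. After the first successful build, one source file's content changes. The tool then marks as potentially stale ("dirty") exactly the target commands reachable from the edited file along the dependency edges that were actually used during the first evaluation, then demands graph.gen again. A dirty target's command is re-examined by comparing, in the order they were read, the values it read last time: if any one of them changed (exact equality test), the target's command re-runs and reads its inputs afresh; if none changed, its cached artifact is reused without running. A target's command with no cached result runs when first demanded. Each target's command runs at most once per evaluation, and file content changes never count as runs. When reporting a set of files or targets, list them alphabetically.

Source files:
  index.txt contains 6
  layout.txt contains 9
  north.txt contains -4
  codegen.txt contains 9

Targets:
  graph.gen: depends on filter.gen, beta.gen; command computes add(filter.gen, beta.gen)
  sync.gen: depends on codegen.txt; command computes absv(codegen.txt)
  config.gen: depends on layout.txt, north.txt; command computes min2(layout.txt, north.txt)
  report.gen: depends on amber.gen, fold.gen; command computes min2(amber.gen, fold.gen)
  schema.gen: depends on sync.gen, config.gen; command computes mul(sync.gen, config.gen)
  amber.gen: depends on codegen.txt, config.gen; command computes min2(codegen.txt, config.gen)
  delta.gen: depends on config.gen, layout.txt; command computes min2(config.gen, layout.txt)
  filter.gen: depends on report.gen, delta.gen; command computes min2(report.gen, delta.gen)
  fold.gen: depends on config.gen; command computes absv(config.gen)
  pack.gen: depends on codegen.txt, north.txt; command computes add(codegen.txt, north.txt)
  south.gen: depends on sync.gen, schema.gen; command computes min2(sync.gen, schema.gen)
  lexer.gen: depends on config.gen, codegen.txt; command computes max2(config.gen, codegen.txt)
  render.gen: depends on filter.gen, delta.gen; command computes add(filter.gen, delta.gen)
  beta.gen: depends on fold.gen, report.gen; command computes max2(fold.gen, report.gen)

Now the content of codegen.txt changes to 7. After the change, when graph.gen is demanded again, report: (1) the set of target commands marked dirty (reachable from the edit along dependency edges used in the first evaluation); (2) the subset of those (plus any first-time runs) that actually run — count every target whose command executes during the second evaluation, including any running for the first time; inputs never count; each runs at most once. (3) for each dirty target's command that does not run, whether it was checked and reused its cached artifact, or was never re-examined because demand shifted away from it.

Dirty set: amber.gen, beta.gen, filter.gen, graph.gen, report.gen.
Run set: amber.gen (1 run).
Re-examined without running (cache reused): beta.gen, filter.gen, graph.gen, report.gen.
The important point: amber.gen recomputes to an identical value, and the output ends up unchanged.

Initial pass — values computed on the first demand:
  config.gen = min2(9, -4) = -4
  amber.gen = min2(9, -4) = -4
  delta.gen = min2(-4, 9) = -4
  fold.gen = absv(-4) = 4
  report.gen = min2(-4, 4) = -4
  beta.gen = max2(4, -4) = 4
  filter.gen = min2(-4, -4) = -4
  graph.gen = add(-4, 4) = 0

Second demand — change propagation:
  amber.gen: re-runs because codegen.txt 9->7; new result -4 (unchanged).
  report.gen: re-examined; everything it read last time is the same (amber.gen unchanged, fold.gen unchanged) — cache -4 kept, no run.
  beta.gen: re-examined; everything it read last time is the same (fold.gen unchanged, report.gen unchanged) — cache 4 kept, no run.
  filter.gen: re-examined; everything it read last time is the same (report.gen unchanged, delta.gen unchanged) — cache -4 kept, no run.
  graph.gen: re-examined; everything it read last time is the same (filter.gen unchanged, beta.gen unchanged) — cache 0 kept, no run.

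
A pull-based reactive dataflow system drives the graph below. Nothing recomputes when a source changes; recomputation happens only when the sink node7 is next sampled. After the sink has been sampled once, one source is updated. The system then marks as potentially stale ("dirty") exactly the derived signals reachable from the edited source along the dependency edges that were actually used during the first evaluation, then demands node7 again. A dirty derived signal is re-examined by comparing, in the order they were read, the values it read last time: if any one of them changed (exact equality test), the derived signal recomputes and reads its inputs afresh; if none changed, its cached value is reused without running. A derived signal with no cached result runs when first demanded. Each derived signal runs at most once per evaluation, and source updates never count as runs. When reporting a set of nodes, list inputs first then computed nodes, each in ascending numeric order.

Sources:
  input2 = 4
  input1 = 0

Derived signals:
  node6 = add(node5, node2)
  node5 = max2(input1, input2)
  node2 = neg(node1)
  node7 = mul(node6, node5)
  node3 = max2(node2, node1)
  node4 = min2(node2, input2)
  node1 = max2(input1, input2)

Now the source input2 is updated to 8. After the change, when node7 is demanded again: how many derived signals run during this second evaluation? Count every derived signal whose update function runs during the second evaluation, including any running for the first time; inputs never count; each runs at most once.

First evaluation (everything demanded from the output):
  node1 = max2(0, 4) = 4
  node2 = neg(4) = -4
  node5 = max2(0, 4) = 4
  node6 = add(4, -4) = 0
  node7 = mul(0, 4) = 0

Propagation after the edit:
  node1: runs — input2 4->8; result 8.
  node2: runs — node1 4->8; result -8.
  node5: runs — input2 4->8; result 8.
  node6: runs — node5 4->8; node2 -4->-8; result 0 (same value as before).
  node7: runs — node5 4->8; result 0 (same value as before).

Derived signals that run: node1, node2, node5, node6, node7 — 5 in total.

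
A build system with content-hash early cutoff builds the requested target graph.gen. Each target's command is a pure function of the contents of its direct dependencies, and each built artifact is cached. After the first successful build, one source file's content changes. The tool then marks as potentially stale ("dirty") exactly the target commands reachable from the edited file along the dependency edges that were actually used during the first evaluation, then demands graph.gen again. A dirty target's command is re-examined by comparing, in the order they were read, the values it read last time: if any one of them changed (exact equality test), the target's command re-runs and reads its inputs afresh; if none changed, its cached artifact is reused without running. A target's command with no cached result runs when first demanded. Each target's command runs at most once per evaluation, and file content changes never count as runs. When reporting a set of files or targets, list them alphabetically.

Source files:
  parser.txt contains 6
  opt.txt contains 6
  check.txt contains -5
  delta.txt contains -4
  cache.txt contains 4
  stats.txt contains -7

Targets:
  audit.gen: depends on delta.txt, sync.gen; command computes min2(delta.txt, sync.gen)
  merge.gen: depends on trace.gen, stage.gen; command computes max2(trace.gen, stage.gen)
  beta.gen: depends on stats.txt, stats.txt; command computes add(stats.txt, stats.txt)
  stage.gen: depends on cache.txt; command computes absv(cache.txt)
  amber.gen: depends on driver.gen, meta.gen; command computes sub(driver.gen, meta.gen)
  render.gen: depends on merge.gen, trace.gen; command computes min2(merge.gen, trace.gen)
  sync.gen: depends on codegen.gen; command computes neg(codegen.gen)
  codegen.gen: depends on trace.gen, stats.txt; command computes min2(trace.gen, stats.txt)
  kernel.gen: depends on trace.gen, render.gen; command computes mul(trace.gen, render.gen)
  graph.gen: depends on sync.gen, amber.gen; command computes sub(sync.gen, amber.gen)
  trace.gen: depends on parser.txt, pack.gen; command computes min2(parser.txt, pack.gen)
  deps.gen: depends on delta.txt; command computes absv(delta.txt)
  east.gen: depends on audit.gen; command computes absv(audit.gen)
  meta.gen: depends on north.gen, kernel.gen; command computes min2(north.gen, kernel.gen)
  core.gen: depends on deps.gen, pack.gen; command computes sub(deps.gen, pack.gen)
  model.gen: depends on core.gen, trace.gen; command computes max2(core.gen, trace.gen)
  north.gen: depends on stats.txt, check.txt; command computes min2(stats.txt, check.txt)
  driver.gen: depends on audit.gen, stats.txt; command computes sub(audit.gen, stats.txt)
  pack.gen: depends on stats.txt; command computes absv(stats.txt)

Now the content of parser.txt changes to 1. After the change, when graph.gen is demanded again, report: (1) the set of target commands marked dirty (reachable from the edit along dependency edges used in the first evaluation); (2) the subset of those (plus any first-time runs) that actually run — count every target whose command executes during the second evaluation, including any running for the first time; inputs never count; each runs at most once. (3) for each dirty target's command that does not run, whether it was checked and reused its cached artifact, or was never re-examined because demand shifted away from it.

Marked dirty: amber.gen, audit.gen, codegen.gen, driver.gen, graph.gen, kernel.gen, merge.gen, meta.gen, render.gen, sync.gen, trace.gen.
Target commands that run: codegen.gen, kernel.gen, merge.gen, meta.gen, render.gen, trace.gen — 6 in total.
Checked but reused from cache: amber.gen, audit.gen, driver.gen, graph.gen, sync.gen.
Key observation: the cutoff stops propagation at sync.gen — its inputs' values are unchanged, so it reuses its cache.

First evaluation (everything demanded from the output):
  north.gen = min2(-7, -5) = -7
  pack.gen = absv(-7) = 7
  stage.gen = absv(4) = 4
  trace.gen = min2(6, 7) = 6
  codegen.gen = min2(6, -7) = -7
  merge.gen = max2(6, 4) = 6
  render.gen = min2(6, 6) = 6
  kernel.gen = mul(6, 6) = 36
  meta.gen = min2(-7, 36) = -7
  sync.gen = neg(-7) = 7
  audit.gen = min2(-4, 7) = -4
  driver.gen = sub(-4, -7) = 3
  amber.gen = sub(3, -7) = 10
  graph.gen = sub(7, 10) = -3

Propagation after the edit:
  trace.gen: runs — parser.txt 6->1; result 1.
  codegen.gen: runs — trace.gen 6->1; result -7 (same value as before).
  merge.gen: runs — trace.gen 6->1; result 4.
  render.gen: runs — merge.gen 6->4; trace.gen 6->1; result 1.
  kernel.gen: runs — trace.gen 6->1; render.gen 6->1; result 1.
  meta.gen: runs — kernel.gen 36->1; result -7 (same value as before).
  sync.gen: checked — values it read are unchanged (codegen.gen unchanged); reused cached 7 without running.
  audit.gen: checked — values it read are unchanged (delta.txt unchanged, sync.gen unchanged); reused cached -4 without running.
  driver.gen: checked — values it read are unchanged (audit.gen unchanged, stats.txt unchanged); reused cached 3 without running.
  amber.gen: checked — values it read are unchanged (driver.gen unchanged, meta.gen unchanged); reused cached 10 without running.
  graph.gen: checked — values it read are unchanged (sync.gen unchanged, amber.gen unchanged); reused cached -3 without running.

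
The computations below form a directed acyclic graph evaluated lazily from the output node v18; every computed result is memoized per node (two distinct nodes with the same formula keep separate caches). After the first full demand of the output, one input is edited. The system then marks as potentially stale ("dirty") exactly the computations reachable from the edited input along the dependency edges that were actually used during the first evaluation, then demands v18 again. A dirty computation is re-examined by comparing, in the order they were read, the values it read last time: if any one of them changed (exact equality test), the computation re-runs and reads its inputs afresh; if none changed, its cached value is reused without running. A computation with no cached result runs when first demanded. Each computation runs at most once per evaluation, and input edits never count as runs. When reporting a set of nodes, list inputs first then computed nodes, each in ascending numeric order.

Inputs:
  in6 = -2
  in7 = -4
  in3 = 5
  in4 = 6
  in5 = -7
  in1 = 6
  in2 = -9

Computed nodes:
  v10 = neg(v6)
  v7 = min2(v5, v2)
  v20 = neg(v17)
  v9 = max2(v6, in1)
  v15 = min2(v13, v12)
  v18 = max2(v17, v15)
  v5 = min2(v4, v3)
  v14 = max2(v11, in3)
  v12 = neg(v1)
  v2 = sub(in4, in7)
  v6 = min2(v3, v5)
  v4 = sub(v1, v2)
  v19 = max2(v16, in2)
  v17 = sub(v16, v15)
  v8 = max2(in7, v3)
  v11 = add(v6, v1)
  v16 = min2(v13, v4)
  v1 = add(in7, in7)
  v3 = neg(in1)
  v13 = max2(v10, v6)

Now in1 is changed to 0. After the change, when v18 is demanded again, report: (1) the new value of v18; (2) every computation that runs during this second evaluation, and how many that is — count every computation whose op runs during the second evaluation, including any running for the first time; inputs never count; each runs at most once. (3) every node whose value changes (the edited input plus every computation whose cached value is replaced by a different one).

Demanding v18 again yields 8.
3 computations run: v3, v5, v6.
The nodes whose values change: in1, v3.
Note where the cutoff bites: v10 is checked, finds nothing changed, and keeps its cache.

First demand of the output computes:
  v1 = add(-4, -4) = -8
  v2 = sub(6, -4) = 10
  v3 = neg(6) = -6
  v4 = sub(-8, 10) = -18
  v5 = min2(-18, -6) = -18
  v6 = min2(-6, -18) = -18
  v10 = neg(-18) = 18
  v12 = neg(-8) = 8
  v13 = max2(18, -18) = 18
  v15 = min2(18, 8) = 8
  v16 = min2(18, -18) = -18
  v17 = sub(-18, 8) = -26
  v18 = max2(-26, 8) = 8

After the edit, cleaning proceeds:
  v3: a read changed (in1 6->0) — executes, giving 0.
  v5: a read changed (v3 -6->0) — executes, giving -18 — identical to its old value.
  v6: a read changed (v3 -6->0) — executes, giving -18 — identical to its old value.
  v10: dirty, but its reads are unchanged (v6 unchanged); cached 18 stands.
  v13: dirty, but its reads are unchanged (v10 unchanged, v6 unchanged); cached 18 stands.
  v15: dirty, but its reads are unchanged (v13 unchanged, v12 unchanged); cached 8 stands.
  v16: dirty, but its reads are unchanged (v13 unchanged, v4 unchanged); cached -18 stands.
  v17: dirty, but its reads are unchanged (v16 unchanged, v15 unchanged); cached -26 stands.
  v18: dirty, but its reads are unchanged (v17 unchanged, v15 unchanged); cached 8 stands.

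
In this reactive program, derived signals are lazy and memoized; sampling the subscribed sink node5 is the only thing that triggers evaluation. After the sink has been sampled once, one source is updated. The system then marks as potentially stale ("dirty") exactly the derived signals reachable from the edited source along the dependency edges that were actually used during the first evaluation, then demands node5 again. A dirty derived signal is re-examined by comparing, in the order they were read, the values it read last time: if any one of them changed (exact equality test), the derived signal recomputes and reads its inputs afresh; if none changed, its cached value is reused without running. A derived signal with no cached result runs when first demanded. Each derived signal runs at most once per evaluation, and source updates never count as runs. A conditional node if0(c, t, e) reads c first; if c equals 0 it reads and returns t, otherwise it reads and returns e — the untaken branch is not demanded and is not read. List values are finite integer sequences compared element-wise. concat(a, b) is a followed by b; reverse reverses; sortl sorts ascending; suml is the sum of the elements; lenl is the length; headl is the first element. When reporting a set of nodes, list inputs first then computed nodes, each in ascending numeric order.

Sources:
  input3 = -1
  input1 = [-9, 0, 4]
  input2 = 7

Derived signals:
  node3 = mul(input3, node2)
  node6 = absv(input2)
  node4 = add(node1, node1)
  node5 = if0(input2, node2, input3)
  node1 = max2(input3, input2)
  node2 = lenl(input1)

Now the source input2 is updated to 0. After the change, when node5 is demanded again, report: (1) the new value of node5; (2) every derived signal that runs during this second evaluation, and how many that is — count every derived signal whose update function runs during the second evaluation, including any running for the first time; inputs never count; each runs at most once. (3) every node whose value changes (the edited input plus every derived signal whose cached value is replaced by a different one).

Demanding node5 again yields 3.
2 derived signals run: node2, node5.
The nodes whose values change: input2, node5.
Note the branch switch — node2 had no cache and runs now for the first time.

First demand of the output computes:
  node5 = if0(input2=7 -> else branch input3) = -1

After the edit, cleaning proceeds:
  node2: had never run; runs now, result 3.
  node5: a read changed (input2 7->0) — executes, giving 3.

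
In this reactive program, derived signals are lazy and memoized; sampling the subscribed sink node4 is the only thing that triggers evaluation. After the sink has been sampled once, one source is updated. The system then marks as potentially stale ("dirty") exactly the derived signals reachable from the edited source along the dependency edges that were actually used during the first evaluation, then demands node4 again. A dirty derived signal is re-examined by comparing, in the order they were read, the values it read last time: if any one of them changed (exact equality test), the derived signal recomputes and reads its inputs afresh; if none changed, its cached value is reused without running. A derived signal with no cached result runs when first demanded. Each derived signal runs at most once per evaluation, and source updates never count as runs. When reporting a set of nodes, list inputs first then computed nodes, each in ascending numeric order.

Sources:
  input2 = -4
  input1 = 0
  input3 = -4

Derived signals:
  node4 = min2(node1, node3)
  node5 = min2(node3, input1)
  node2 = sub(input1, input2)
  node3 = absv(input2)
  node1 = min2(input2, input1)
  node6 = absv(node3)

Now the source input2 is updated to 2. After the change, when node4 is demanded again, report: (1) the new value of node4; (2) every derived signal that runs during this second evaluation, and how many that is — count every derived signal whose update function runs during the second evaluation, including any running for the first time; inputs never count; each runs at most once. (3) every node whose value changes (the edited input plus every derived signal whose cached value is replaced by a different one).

First demand of the output computes:
  node1 = min2(-4, 0) = -4
  node3 = absv(-4) = 4
  node4 = min2(-4, 4) = -4

After the edit, cleaning proceeds:
  node1: a read changed (input2 -4->2) — executes, giving 0.
  node3: a read changed (input2 -4->2) — executes, giving 2.
  node4: a read changed (node1 -4->0; node3 4->2) — executes, giving 0.

Demanding node4 again yields 0.
3 derived signals run: node1, node3, node4.
The nodes whose values change: input2, node1, node3, node4.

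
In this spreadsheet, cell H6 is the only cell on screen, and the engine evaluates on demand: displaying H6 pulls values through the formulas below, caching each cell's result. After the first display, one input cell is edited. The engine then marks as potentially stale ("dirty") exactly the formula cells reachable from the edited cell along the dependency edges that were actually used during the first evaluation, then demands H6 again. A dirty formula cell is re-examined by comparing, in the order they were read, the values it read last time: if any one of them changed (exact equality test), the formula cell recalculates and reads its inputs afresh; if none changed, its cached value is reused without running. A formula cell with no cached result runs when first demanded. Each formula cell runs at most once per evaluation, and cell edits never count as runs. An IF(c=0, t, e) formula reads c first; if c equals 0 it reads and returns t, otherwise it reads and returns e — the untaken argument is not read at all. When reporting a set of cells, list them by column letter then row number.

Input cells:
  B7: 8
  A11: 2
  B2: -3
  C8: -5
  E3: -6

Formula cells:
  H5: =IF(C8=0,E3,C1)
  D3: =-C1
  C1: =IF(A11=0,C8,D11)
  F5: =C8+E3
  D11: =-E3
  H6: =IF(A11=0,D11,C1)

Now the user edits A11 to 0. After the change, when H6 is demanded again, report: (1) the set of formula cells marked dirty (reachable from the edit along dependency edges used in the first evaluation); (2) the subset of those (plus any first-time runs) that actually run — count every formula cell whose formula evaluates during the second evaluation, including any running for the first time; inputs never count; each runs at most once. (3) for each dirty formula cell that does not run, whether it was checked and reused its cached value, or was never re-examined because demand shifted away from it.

Dirty set: C1, H6.
Run set: H6 (1 run).
Left stale — demand moved off them: C1.
The important point: the flipped condition redirects demand; C1 is left stale, never re-checked.

Initial pass — values computed on the first demand:
  D11 = -(-6) = 6
  C1 = IF(A11=0: A11=2 -> else branch D11) = 6
  H6 = IF(A11=0: A11=2 -> else branch C1) = 6

Second demand — change propagation:
  C1: dirty yet unreached — the second evaluation never asks for it.
  H6: re-runs because A11 2->0; new result 6 (unchanged).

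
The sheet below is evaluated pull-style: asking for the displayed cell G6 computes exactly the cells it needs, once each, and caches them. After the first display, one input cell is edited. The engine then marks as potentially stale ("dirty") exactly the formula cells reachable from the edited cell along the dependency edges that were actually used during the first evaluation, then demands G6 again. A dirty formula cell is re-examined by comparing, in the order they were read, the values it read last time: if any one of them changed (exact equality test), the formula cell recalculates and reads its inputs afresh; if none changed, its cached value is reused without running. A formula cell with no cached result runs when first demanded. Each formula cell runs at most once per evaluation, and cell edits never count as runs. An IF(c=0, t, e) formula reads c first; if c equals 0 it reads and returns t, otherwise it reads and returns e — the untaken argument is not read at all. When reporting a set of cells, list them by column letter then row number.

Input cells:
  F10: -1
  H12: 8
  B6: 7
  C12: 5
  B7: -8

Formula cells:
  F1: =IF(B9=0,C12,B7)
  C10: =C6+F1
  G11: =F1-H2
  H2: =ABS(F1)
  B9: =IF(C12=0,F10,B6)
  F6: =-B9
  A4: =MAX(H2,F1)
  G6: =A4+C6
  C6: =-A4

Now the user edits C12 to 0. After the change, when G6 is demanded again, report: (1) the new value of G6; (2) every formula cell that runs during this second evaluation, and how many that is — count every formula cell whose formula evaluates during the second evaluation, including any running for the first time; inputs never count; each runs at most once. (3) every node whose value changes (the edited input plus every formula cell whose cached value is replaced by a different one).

Demanding G6 again yields 0.
2 formula cells run: B9, F1.
The nodes whose values change: B9, C12.
Note the absorption at F1: it re-runs yet its value is the same, leaving the output's value untouched.

First demand of the output computes:
  B9 = IF(C12=0: C12=5 -> else branch B6) = 7
  F1 = IF(B9=0: B9=7 -> else branch B7) = -8
  H2 = ABS(-8) = 8
  A4 = MAX(8, -8) = 8
  C6 = -(8) = -8
  G6 = 8 + -8 = 0

After the edit, cleaning proceeds:
  B9: a read changed (C12 5->0) — executes, giving -1.
  F1: a read changed (B9 7->-1) — executes, giving -8 — identical to its old value.
  H2: dirty, but its reads are unchanged (F1 unchanged); cached 8 stands.
  A4: dirty, but its reads are unchanged (H2 unchanged, F1 unchanged); cached 8 stands.
  C6: dirty, but its reads are unchanged (A4 unchanged); cached -8 stands.
  G6: dirty, but its reads are unchanged (A4 unchanged, C6 unchanged); cached 0 stands.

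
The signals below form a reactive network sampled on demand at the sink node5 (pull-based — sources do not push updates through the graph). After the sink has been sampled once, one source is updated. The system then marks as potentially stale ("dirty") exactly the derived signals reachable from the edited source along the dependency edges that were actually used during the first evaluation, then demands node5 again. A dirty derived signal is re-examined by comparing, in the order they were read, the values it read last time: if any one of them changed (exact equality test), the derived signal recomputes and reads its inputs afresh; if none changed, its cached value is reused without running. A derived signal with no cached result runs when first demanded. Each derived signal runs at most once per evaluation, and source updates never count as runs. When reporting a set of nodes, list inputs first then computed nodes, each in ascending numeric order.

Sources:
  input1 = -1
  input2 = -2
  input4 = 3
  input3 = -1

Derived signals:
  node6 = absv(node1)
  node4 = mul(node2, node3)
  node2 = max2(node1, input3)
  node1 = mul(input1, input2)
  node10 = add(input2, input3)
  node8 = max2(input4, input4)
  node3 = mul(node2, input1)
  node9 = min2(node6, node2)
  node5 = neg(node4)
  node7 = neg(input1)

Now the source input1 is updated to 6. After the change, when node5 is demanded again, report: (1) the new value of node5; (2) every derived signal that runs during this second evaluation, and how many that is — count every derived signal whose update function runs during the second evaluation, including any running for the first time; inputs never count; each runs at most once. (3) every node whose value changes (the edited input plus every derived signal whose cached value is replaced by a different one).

node5 now evaluates to -6.
Run set: node1, node2, node3, node4, node5 (5 run).
Changed values: input1, node1, node2, node3, node4, node5.

Initial pass — values computed on the first demand:
  node1 = mul(-1, -2) = 2
  node2 = max2(2, -1) = 2
  node3 = mul(2, -1) = -2
  node4 = mul(2, -2) = -4
  node5 = neg(-4) = 4

Second demand — change propagation:
  node1: re-runs because input1 -1->6; new result -12.
  node2: re-runs because node1 2->-12; new result -1.
  node3: re-runs because node2 2->-1; input1 -1->6; new result -6.
  node4: re-runs because node2 2->-1; node3 -2->-6; new result 6.
  node5: re-runs because node4 -4->6; new result -6.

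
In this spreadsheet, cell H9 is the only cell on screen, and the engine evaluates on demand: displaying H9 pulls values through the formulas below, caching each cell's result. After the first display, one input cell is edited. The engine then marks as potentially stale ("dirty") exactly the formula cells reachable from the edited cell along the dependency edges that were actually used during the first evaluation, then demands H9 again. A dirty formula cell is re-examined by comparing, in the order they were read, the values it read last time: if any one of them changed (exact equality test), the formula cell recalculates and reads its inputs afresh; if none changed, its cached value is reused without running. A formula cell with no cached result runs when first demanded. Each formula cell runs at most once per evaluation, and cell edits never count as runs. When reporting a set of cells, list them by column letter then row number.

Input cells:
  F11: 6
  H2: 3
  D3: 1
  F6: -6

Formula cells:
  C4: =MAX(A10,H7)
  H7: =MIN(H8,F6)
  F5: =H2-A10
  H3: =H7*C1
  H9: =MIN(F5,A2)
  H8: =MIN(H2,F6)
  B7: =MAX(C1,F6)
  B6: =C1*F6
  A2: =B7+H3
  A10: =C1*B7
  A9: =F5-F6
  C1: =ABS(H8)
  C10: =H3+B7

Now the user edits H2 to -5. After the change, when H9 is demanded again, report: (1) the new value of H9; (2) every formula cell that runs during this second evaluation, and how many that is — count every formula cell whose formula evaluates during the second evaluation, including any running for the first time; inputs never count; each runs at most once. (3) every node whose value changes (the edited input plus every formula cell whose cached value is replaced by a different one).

H9 now evaluates to -41.
Run set: F5, H8, H9 (3 run).
Changed values: F5, H2, H9.
The important point: at H7 every value read last time is unchanged, so the dirty flag clears without a run.

Initial pass — values computed on the first demand:
  H8 = MIN(3, -6) = -6
  C1 = ABS(-6) = 6
  B7 = MAX(6, -6) = 6
  A10 = 6 * 6 = 36
  F5 = 3 - 36 = -33
  H7 = MIN(-6, -6) = -6
  H3 = -6 * 6 = -36
  A2 = 6 + -36 = -30
  H9 = MIN(-33, -30) = -33

Second demand — change propagation:
  H8: re-runs because H2 3->-5; new result -6 (unchanged).
  C1: re-examined; everything it read last time is the same (H8 unchanged) — cache 6 kept, no run.
  B7: re-examined; everything it read last time is the same (C1 unchanged, F6 unchanged) — cache 6 kept, no run.
  A10: re-examined; everything it read last time is the same (C1 unchanged, B7 unchanged) — cache 36 kept, no run.
  F5: re-runs because H2 3->-5; new result -41.
  H7: re-examined; everything it read last time is the same (H8 unchanged, F6 unchanged) — cache -6 kept, no run.
  H3: re-examined; everything it read last time is the same (H7 unchanged, C1 unchanged) — cache -36 kept, no run.
  A2: re-examined; everything it read last time is the same (B7 unchanged, H3 unchanged) — cache -30 kept, no run.
  H9: re-runs because F5 -33->-41; new result -41.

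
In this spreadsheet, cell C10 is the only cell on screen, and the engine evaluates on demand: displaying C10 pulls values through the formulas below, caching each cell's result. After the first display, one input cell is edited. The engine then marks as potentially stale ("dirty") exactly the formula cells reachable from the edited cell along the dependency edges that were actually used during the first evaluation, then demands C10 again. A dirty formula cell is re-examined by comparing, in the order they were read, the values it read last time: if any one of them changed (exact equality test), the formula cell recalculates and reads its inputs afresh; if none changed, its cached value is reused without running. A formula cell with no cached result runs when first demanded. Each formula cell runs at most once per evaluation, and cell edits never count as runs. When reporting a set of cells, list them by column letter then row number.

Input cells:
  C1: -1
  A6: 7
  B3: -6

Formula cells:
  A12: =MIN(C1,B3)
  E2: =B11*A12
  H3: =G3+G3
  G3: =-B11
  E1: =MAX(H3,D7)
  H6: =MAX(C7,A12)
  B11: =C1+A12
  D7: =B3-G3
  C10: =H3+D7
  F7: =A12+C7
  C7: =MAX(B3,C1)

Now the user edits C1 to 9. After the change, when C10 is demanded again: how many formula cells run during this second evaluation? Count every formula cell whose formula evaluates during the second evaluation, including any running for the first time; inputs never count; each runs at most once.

Run set: A12, B11, C10, D7, G3, H3 (6 run).

Initial pass — values computed on the first demand:
  A12 = MIN(-1, -6) = -6
  B11 = -1 + -6 = -7
  G3 = -(-7) = 7
  D7 = -6 - 7 = -13
  H3 = 7 + 7 = 14
  C10 = 14 + -13 = 1

Second demand — change propagation:
  A12: re-runs because C1 -1->9; new result -6 (unchanged).
  B11: re-runs because C1 -1->9; new result 3.
  G3: re-runs because B11 -7->3; new result -3.
  D7: re-runs because G3 7->-3; new result -3.
  H3: re-runs because G3 7->-3; G3 7->-3; new result -6.
  C10: re-runs because H3 14->-6; D7 -13->-3; new result -9.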